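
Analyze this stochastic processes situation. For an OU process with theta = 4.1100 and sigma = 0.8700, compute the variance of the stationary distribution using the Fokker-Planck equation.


Stationary variance = sigma^2 / (2*theta)
= 0.8700^2 / (2*4.1100)
= 0.7569 / 8.2200
= 0.0921

0.0921


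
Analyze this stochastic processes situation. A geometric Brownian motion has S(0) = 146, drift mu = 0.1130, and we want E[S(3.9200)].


E[S(t)] = S(0) * exp(mu * t)
= 146 * exp(0.1130 * 3.9200)
= 146 * 1.5573
= 227.3673

227.3673


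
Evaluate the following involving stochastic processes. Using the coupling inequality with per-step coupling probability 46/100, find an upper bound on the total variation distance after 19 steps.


TV distance bound <= (1-delta)^n
= (1 - 0.4600)^19
= 0.5400^19
= 8.2315e-06

8.2315e-06


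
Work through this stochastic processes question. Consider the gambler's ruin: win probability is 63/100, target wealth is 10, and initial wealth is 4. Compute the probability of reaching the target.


Gambler's ruin formula:
r = q/p = 0.3700/0.6300 = 0.5873
P(win) = (1 - r^i)/(1 - r^N)
= (1 - 0.5873^4)/(1 - 0.5873^10)
= 0.8854

0.8854


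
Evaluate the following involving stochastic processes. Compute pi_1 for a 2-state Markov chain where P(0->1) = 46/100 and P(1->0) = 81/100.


Stationary distribution: pi_0 = p10/(p01+p10), pi_1 = p01/(p01+p10)
p01 = 0.4600, p10 = 0.8100
pi_1 = 0.3622

0.3622


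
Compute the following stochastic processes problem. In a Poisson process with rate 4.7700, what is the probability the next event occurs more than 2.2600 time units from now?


P(X > t) = exp(-lambda * t)
= exp(-4.7700 * 2.2600)
= exp(-10.7802) = 2.0807e-05

2.0807e-05


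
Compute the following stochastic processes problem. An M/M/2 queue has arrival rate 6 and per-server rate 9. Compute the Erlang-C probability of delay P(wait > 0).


a = lambda/mu = 0.6667
rho = a/c = 0.3333
Erlang-C formula applied:
C(c,a) = 0.1667

0.1667


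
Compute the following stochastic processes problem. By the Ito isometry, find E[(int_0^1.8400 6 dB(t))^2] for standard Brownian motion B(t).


By Ito isometry: E[(int f dB)^2] = int f^2 dt
= 6^2 * 1.8400
= 36 * 1.8400 = 66.2400

66.2400


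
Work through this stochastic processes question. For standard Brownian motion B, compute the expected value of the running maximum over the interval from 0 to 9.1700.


E(max B(s)) = sqrt(2t/pi)
= sqrt(2*9.1700/pi)
= sqrt(5.8378)
= 2.4162

2.4162


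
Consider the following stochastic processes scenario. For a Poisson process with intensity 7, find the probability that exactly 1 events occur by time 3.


P(N(t)=k) = (lambda*t)^k * exp(-lambda*t) / k!
lambda*t = 21
= 21^1 * exp(-21) / 1!
= 21 * 7.5826e-10 / 1
= 1.5923e-08

1.5923e-08


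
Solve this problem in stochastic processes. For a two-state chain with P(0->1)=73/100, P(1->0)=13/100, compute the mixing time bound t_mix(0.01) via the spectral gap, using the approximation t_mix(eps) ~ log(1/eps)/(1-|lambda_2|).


lambda_2 = |1 - p01 - p10| = |1 - 0.7300 - 0.1300| = 0.1400
t_mix ~ log(1/eps)/(1 - |lambda_2|)
= log(100)/(1 - 0.1400) = 4.6052/0.8600
= 5.3548

5.3548


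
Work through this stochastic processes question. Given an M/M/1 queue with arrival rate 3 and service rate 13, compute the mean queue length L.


rho = 3/13 = 0.2308
L = rho/(1-rho)
= 0.2308/0.7692
= 0.3000

0.3000


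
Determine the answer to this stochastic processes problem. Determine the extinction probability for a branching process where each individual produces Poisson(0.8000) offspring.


Since mu = 0.8000 <= 1, extinction probability = 1.

1.0000


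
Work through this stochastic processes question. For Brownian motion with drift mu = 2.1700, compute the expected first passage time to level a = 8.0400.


Expected first passage time = a/mu
= 8.0400/2.1700
= 3.7051

3.7051


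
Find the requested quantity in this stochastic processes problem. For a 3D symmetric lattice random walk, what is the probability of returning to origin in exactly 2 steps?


P(return in 2 steps) = P(reverse first step) = 1/(2d)
= 1/6
= 0.1667

0.1667


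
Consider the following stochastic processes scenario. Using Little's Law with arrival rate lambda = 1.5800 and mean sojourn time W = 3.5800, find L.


Little's Law: L = lambda * W
= 1.5800 * 3.5800
= 5.6564

5.6564


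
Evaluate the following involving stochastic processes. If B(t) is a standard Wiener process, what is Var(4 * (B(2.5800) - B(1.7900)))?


Var(alpha*(B(t)-B(s))) = alpha^2 * (t-s)
= 4^2 * (2.5800 - 1.7900)
= 16 * 0.7900
= 12.6400

12.6400


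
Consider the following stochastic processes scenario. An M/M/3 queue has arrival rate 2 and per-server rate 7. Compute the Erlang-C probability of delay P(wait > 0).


a = lambda/mu = 0.2857
rho = a/c = 0.0952
Erlang-C formula applied:
C(c,a) = 0.0032

0.0032


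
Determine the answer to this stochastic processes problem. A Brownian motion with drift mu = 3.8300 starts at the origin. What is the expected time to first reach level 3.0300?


Expected first passage time = a/mu
= 3.0300/3.8300
= 0.7911

0.7911


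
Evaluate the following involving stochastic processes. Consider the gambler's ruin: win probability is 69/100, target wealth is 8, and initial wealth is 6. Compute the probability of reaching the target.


Gambler's ruin formula:
r = q/p = 0.3100/0.6900 = 0.4493
P(win) = (1 - r^i)/(1 - r^N)
= (1 - 0.4493^6)/(1 - 0.4493^8)
= 0.9934

0.9934


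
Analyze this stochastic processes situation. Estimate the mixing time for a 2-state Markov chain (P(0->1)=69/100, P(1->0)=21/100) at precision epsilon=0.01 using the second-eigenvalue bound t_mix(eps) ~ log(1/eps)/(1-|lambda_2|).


lambda_2 = |1 - p01 - p10| = |1 - 0.6900 - 0.2100| = 0.1000
t_mix ~ log(1/eps)/(1 - |lambda_2|)
= log(100)/(1 - 0.1000) = 4.6052/0.9000
= 5.1169

5.1169


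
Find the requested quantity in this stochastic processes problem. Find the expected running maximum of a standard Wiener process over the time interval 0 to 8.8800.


E(max B(s)) = sqrt(2t/pi)
= sqrt(2*8.8800/pi)
= sqrt(5.6532)
= 2.3776

2.3776


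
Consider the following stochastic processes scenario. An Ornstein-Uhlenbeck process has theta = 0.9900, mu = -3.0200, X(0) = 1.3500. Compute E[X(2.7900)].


E[X(t)] = mu + (X(0) - mu)*exp(-theta*t)
= -3.0200 + (1.3500 - -3.0200)*exp(-0.9900*2.7900)
= -3.0200 + 4.3700 * 0.0632
= -2.7440

-2.7440


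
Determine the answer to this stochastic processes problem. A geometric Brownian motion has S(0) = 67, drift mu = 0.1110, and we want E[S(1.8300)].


E[S(t)] = S(0) * exp(mu * t)
= 67 * exp(0.1110 * 1.8300)
= 67 * 1.2252
= 82.0905

82.0905


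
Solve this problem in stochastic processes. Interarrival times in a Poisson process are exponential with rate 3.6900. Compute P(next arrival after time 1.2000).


P(X > t) = exp(-lambda * t)
= exp(-3.6900 * 1.2000)
= exp(-4.4280) = 0.0119

0.0119


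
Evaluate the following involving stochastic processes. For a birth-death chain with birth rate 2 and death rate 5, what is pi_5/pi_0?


For birth-death process, pi_n/pi_0 = (lambda/mu)^n
= (2/5)^5
= 0.0102

0.0102


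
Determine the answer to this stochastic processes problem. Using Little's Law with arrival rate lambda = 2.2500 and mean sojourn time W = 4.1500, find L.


Little's Law: L = lambda * W
= 2.2500 * 4.1500
= 9.3375

9.3375


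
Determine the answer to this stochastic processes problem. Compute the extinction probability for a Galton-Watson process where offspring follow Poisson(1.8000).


Since mu = 1.8000 > 1, extinction prob q < 1.
Solve s = exp(mu*(s-1)) iteratively.
q = 0.2676

0.2676


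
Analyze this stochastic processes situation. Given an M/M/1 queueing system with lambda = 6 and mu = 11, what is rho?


rho = lambda/mu
= 6/11
= 0.5455

0.5455


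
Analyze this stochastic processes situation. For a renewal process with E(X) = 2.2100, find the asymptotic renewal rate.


Long-run renewal rate = 1/E(X)
= 1/2.2100
= 0.4525

0.4525


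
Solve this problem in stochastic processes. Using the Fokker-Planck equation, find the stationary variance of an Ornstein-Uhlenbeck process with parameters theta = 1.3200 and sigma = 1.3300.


Stationary variance = sigma^2 / (2*theta)
= 1.3300^2 / (2*1.3200)
= 1.7689 / 2.6400
= 0.6700

0.6700


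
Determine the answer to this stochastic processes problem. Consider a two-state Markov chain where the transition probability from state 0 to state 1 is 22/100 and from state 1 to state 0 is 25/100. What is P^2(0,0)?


Computing P^2 by matrix multiplication.
P = [[0.7800, 0.2200], [0.2500, 0.7500]]
After raising P to the power 2:
P^2(0,0) = 0.6634

0.6634


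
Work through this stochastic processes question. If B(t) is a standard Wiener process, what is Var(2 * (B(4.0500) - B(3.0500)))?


Var(alpha*(B(t)-B(s))) = alpha^2 * (t-s)
= 2^2 * (4.0500 - 3.0500)
= 4 * 1.0000
= 4.0000

4.0000


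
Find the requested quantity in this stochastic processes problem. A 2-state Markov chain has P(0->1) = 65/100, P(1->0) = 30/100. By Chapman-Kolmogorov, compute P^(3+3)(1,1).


P^6 = P^3 * P^3
Computing via matrix multiplication of the transition matrix.
Entry (1,1) of P^6 = 0.6842

0.6842


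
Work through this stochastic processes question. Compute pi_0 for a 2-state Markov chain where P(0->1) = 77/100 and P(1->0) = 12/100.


Stationary distribution: pi_0 = p10/(p01+p10), pi_1 = p01/(p01+p10)
p01 = 0.7700, p10 = 0.1200
pi_0 = 0.1348

0.1348


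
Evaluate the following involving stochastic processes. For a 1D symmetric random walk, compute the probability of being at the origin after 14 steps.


P(S(14) = 0) = C(14,7) / 4^7
= 3432 / 16384
= 0.2095

0.2095


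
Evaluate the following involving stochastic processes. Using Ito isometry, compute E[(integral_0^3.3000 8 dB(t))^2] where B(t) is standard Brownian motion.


By Ito isometry: E[(int f dB)^2] = int f^2 dt
= 8^2 * 3.3000
= 64 * 3.3000 = 211.2000

211.2000


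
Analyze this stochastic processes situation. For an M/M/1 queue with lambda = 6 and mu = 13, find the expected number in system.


rho = 6/13 = 0.4615
L = rho/(1-rho)
= 0.4615/0.5385
= 0.8571

0.8571


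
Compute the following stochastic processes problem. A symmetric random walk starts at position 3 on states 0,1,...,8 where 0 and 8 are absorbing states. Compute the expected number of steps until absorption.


For symmetric RW on 0,...,N with absorbing barriers, E(i) = i*(N-i)
E(3) = 3 * 5 = 15

15


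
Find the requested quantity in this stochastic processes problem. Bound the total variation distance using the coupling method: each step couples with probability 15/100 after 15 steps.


TV distance bound <= (1-delta)^n
= (1 - 0.1500)^15
= 0.8500^15
= 0.0874

0.0874


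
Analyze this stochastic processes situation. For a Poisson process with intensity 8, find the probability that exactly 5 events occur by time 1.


P(N(t)=k) = (lambda*t)^k * exp(-lambda*t) / k!
lambda*t = 8
= 8^5 * exp(-8) / 5!
= 32768 * 3.3546e-04 / 120
= 0.0916

0.0916


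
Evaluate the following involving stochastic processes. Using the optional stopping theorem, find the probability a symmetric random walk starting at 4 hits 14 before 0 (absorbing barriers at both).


By optional stopping theorem: E(M at tau) = M(0) = 4
P(hit 14)*14 + P(hit 0)*0 = 4
P(hit 14) = (4 - 0)/(14 - 0) = 2/7 = 0.2857

0.2857


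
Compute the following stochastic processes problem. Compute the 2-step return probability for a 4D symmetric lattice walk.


P(return in 2 steps) = P(reverse first step) = 1/(2d)
= 1/8
= 0.1250

0.1250


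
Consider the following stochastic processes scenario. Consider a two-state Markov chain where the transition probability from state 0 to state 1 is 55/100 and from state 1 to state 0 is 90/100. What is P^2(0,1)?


Computing P^2 by matrix multiplication.
P = [[0.4500, 0.5500], [0.9000, 0.1000]]
After raising P to the power 2:
P^2(0,1) = 0.3025

0.3025


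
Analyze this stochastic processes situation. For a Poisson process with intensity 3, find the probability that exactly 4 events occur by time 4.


P(N(t)=k) = (lambda*t)^k * exp(-lambda*t) / k!
lambda*t = 12
= 12^4 * exp(-12) / 4!
= 20736 * 6.1442e-06 / 24
= 0.0053

0.0053


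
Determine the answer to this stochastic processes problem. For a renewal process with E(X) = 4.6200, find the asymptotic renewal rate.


Long-run renewal rate = 1/E(X)
= 1/4.6200
= 0.2165

0.2165


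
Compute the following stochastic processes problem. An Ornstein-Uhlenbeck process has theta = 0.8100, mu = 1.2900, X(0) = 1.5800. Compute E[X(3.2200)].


E[X(t)] = mu + (X(0) - mu)*exp(-theta*t)
= 1.2900 + (1.5800 - 1.2900)*exp(-0.8100*3.2200)
= 1.2900 + 0.2900 * 0.0737
= 1.3114

1.3114


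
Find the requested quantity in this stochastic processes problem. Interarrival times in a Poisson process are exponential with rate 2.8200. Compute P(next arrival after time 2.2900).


P(X > t) = exp(-lambda * t)
= exp(-2.8200 * 2.2900)
= exp(-6.4578) = 0.0016

0.0016


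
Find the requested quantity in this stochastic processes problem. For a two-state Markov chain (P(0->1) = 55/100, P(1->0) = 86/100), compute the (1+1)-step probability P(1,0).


P^2 = P^1 * P^1
Computing via matrix multiplication of the transition matrix.
Entry (1,0) of P^2 = 0.5074

0.5074


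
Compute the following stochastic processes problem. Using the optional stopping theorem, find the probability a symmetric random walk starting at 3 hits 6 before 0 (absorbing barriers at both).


By optional stopping theorem: E(M at tau) = M(0) = 3
P(hit 6)*6 + P(hit 0)*0 = 3
P(hit 6) = (3 - 0)/(6 - 0) = 1/2 = 0.5000

0.5000


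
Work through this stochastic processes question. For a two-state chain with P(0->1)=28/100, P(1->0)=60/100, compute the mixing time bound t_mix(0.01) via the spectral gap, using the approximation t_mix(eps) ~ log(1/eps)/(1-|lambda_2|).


lambda_2 = |1 - p01 - p10| = |1 - 0.2800 - 0.6000| = 0.1200
t_mix ~ log(1/eps)/(1 - |lambda_2|)
= log(100)/(1 - 0.1200) = 4.6052/0.8800
= 5.2331

5.2331


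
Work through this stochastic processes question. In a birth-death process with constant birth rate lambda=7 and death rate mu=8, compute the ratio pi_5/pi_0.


For birth-death process, pi_n/pi_0 = (lambda/mu)^n
= (7/8)^5
= 0.5129

0.5129


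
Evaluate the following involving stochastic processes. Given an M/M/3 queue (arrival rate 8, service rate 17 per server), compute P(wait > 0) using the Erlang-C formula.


a = lambda/mu = 0.4706
rho = a/c = 0.1569
Erlang-C formula applied:
C(c,a) = 0.0129

0.0129


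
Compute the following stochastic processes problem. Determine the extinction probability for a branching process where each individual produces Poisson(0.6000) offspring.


Since mu = 0.6000 <= 1, extinction probability = 1.

1.0000


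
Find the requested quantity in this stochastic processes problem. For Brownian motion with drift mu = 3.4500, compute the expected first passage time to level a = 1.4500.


Expected first passage time = a/mu
= 1.4500/3.4500
= 0.4203

0.4203


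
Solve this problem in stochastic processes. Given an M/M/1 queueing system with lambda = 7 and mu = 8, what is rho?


rho = lambda/mu
= 7/8
= 0.8750

0.8750


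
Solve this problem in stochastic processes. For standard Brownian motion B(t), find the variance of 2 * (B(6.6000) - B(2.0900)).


Var(alpha*(B(t)-B(s))) = alpha^2 * (t-s)
= 2^2 * (6.6000 - 2.0900)
= 4 * 4.5100
= 18.0400

18.0400


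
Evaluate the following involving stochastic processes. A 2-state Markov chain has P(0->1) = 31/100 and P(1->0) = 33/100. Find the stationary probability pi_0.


Stationary distribution: pi_0 = p10/(p01+p10), pi_1 = p01/(p01+p10)
p01 = 0.3100, p10 = 0.3300
pi_0 = 0.5156

0.5156


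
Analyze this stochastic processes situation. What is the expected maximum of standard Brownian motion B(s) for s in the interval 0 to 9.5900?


E(max B(s)) = sqrt(2t/pi)
= sqrt(2*9.5900/pi)
= sqrt(6.1052)
= 2.4709

2.4709


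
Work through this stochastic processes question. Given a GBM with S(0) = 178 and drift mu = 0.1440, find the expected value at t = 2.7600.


E[S(t)] = S(0) * exp(mu * t)
= 178 * exp(0.1440 * 2.7600)
= 178 * 1.4880
= 264.8659

264.8659


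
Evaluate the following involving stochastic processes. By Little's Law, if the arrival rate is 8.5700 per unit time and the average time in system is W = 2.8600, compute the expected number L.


Little's Law: L = lambda * W
= 8.5700 * 2.8600
= 24.5102

24.5102


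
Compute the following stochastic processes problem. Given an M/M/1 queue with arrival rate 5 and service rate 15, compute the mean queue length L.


rho = 5/15 = 0.3333
L = rho/(1-rho)
= 0.3333/0.6667
= 0.5000

0.5000


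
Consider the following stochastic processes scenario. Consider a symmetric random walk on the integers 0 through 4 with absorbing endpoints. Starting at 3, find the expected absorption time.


For symmetric RW on 0,...,N with absorbing barriers, E(i) = i*(N-i)
E(3) = 3 * 1 = 3

3


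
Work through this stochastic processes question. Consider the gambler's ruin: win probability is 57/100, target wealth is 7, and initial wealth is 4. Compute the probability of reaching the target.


Gambler's ruin formula:
r = q/p = 0.4300/0.5700 = 0.7544
P(win) = (1 - r^i)/(1 - r^N)
= (1 - 0.7544^4)/(1 - 0.7544^7)
= 0.7853

0.7853


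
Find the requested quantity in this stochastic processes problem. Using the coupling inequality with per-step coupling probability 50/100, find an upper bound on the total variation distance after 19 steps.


TV distance bound <= (1-delta)^n
= (1 - 0.5000)^19
= 0.5000^19
= 1.9073e-06

1.9073e-06


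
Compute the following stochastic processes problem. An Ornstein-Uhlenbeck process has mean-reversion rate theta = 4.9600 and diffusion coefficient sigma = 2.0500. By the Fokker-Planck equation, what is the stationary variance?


Stationary variance = sigma^2 / (2*theta)
= 2.0500^2 / (2*4.9600)
= 4.2025 / 9.9200
= 0.4236

0.4236


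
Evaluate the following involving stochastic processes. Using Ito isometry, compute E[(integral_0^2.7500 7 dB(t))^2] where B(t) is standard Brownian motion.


By Ito isometry: E[(int f dB)^2] = int f^2 dt
= 7^2 * 2.7500
= 49 * 2.7500 = 134.7500

134.7500


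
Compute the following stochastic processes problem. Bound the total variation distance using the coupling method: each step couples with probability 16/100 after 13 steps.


TV distance bound <= (1-delta)^n
= (1 - 0.1600)^13
= 0.8400^13
= 0.1037

0.1037


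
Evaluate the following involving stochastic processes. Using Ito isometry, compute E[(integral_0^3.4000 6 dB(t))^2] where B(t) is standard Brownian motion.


By Ito isometry: E[(int f dB)^2] = int f^2 dt
= 6^2 * 3.4000
= 36 * 3.4000 = 122.4000

122.4000


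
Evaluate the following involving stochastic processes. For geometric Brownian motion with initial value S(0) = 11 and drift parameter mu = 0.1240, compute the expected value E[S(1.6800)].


E[S(t)] = S(0) * exp(mu * t)
= 11 * exp(0.1240 * 1.6800)
= 11 * 1.2316
= 13.5477

13.5477


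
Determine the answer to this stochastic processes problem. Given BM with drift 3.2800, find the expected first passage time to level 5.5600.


Expected first passage time = a/mu
= 5.5600/3.2800
= 1.6951

1.6951


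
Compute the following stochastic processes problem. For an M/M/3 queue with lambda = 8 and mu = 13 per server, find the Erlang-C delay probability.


a = lambda/mu = 0.6154
rho = a/c = 0.2051
Erlang-C formula applied:
C(c,a) = 0.0264

0.0264


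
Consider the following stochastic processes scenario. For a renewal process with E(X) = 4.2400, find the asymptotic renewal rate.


Long-run renewal rate = 1/E(X)
= 1/4.2400
= 0.2358

0.2358


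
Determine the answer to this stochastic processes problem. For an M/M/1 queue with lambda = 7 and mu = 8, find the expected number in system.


rho = 7/8 = 0.8750
L = rho/(1-rho)
= 0.8750/0.1250
= 7.0000

7.0000


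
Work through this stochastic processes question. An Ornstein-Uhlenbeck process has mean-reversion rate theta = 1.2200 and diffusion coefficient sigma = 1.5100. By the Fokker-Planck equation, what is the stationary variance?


Stationary variance = sigma^2 / (2*theta)
= 1.5100^2 / (2*1.2200)
= 2.2801 / 2.4400
= 0.9345

0.9345


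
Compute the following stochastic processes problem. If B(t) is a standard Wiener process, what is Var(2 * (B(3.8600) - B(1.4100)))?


Var(alpha*(B(t)-B(s))) = alpha^2 * (t-s)
= 2^2 * (3.8600 - 1.4100)
= 4 * 2.4500
= 9.8000

9.8000


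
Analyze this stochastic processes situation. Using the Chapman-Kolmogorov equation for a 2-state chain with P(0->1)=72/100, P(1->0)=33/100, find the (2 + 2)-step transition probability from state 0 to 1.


P^4 = P^2 * P^2
Computing via matrix multiplication of the transition matrix.
Entry (0,1) of P^4 = 0.6857

0.6857


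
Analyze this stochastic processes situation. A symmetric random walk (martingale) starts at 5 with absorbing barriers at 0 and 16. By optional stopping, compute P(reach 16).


By optional stopping theorem: E(M at tau) = M(0) = 5
P(hit 16)*16 + P(hit 0)*0 = 5
P(hit 16) = (5 - 0)/(16 - 0) = 5/16 = 0.3125

0.3125


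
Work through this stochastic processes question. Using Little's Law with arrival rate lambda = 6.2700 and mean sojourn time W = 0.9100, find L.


Little's Law: L = lambda * W
= 6.2700 * 0.9100
= 5.7057

5.7057


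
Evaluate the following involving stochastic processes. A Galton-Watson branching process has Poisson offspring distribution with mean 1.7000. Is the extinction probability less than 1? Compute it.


Since mu = 1.7000 > 1, extinction prob q < 1.
Solve s = exp(mu*(s-1)) iteratively.
q = 0.3088

0.3088


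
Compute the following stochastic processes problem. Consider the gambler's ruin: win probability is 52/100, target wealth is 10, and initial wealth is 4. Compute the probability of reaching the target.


Gambler's ruin formula:
r = q/p = 0.4800/0.5200 = 0.9231
P(win) = (1 - r^i)/(1 - r^N)
= (1 - 0.9231^4)/(1 - 0.9231^10)
= 0.4974

0.4974


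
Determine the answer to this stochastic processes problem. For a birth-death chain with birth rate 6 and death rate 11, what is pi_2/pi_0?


For birth-death process, pi_n/pi_0 = (lambda/mu)^n
= (6/11)^2
= 0.2975

0.2975


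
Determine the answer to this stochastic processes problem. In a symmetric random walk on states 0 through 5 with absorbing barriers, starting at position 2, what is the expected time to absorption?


For symmetric RW on 0,...,N with absorbing barriers, E(i) = i*(N-i)
E(2) = 2 * 3 = 6

6


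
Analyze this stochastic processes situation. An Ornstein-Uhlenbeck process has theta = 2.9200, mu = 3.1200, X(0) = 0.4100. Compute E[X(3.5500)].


E[X(t)] = mu + (X(0) - mu)*exp(-theta*t)
= 3.1200 + (0.4100 - 3.1200)*exp(-2.9200*3.5500)
= 3.1200 + -2.7100 * 3.1485e-05
= 3.1199

3.1199


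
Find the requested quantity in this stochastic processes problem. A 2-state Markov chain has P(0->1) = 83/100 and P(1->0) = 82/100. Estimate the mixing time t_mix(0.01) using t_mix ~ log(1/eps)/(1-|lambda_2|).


lambda_2 = |1 - p01 - p10| = |1 - 0.8300 - 0.8200| = 0.6500
t_mix ~ log(1/eps)/(1 - |lambda_2|)
= log(100)/(1 - 0.6500) = 4.6052/0.3500
= 13.1576

13.1576


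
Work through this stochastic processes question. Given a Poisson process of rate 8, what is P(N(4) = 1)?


P(N(t)=k) = (lambda*t)^k * exp(-lambda*t) / k!
lambda*t = 32
= 32^1 * exp(-32) / 1!
= 32 * 1.2664e-14 / 1
= 4.0525e-13

4.0525e-13


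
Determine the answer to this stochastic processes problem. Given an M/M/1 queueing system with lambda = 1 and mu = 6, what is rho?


rho = lambda/mu
= 1/6
= 0.1667

0.1667


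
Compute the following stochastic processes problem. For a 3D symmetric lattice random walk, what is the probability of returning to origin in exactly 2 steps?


P(return in 2 steps) = P(reverse first step) = 1/(2d)
= 1/6
= 0.1667

0.1667


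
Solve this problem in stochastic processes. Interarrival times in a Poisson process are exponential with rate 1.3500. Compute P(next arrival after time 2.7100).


P(X > t) = exp(-lambda * t)
= exp(-1.3500 * 2.7100)
= exp(-3.6585) = 0.0258

0.0258


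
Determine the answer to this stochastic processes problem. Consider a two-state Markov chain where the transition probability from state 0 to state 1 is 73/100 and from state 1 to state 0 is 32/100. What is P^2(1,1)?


Computing P^2 by matrix multiplication.
P = [[0.2700, 0.7300], [0.3200, 0.6800]]
After raising P to the power 2:
P^2(1,1) = 0.6960

0.6960


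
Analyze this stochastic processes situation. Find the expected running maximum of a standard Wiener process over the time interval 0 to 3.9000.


E(max B(s)) = sqrt(2t/pi)
= sqrt(2*3.9000/pi)
= sqrt(2.4828)
= 1.5757

1.5757


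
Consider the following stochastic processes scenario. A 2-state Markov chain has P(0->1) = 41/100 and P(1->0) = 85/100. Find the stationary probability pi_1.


Stationary distribution: pi_0 = p10/(p01+p10), pi_1 = p01/(p01+p10)
p01 = 0.4100, p10 = 0.8500
pi_1 = 0.3254

0.3254


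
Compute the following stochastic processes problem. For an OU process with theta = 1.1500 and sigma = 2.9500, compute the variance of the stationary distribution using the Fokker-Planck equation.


Stationary variance = sigma^2 / (2*theta)
= 2.9500^2 / (2*1.1500)
= 8.7025 / 2.3000
= 3.7837

3.7837


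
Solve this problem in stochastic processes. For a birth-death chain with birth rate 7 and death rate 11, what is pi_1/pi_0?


For birth-death process, pi_n/pi_0 = (lambda/mu)^n
= (7/11)^1
= 0.6364

0.6364


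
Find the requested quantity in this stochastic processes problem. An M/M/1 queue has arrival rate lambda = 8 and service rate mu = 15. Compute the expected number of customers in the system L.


rho = 8/15 = 0.5333
L = rho/(1-rho)
= 0.5333/0.4667
= 1.1429

1.1429


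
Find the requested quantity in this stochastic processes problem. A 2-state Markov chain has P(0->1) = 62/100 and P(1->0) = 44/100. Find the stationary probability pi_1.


Stationary distribution: pi_0 = p10/(p01+p10), pi_1 = p01/(p01+p10)
p01 = 0.6200, p10 = 0.4400
pi_1 = 0.5849

0.5849


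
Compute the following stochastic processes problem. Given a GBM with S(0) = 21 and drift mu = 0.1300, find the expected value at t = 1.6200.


E[S(t)] = S(0) * exp(mu * t)
= 21 * exp(0.1300 * 1.6200)
= 21 * 1.2344
= 25.9228

25.9228


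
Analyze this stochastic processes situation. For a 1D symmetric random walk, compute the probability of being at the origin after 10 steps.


P(S(10) = 0) = C(10,5) / 4^5
= 252 / 1024
= 0.2461

0.2461


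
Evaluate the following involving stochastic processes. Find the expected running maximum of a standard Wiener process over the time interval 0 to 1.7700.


E(max B(s)) = sqrt(2t/pi)
= sqrt(2*1.7700/pi)
= sqrt(1.1268)
= 1.0615

1.0615


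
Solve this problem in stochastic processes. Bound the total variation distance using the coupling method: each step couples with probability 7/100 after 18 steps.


TV distance bound <= (1-delta)^n
= (1 - 0.0700)^18
= 0.9300^18
= 0.2708

0.2708


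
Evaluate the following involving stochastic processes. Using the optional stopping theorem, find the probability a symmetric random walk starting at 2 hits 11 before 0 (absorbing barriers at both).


By optional stopping theorem: E(M at tau) = M(0) = 2
P(hit 11)*11 + P(hit 0)*0 = 2
P(hit 11) = (2 - 0)/(11 - 0) = 2/11 = 0.1818

0.1818


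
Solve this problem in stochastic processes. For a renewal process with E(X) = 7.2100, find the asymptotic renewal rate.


Long-run renewal rate = 1/E(X)
= 1/7.2100
= 0.1387

0.1387


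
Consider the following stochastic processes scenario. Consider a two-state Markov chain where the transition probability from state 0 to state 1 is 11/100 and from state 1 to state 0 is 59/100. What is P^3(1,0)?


Computing P^3 by matrix multiplication.
P = [[0.8900, 0.1100], [0.5900, 0.4100]]
After raising P to the power 3:
P^3(1,0) = 0.8201

0.8201


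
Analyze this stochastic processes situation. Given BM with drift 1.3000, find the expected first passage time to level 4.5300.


Expected first passage time = a/mu
= 4.5300/1.3000
= 3.4846

3.4846


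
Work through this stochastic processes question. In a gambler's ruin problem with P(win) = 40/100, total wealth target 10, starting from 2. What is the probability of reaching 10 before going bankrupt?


Gambler's ruin formula:
r = q/p = 0.6000/0.4000 = 1.5000
P(win) = (1 - r^i)/(1 - r^N)
= (1 - 1.5000^2)/(1 - 1.5000^10)
= 0.0221

0.0221


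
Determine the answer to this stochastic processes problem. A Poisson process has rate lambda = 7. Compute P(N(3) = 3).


P(N(t)=k) = (lambda*t)^k * exp(-lambda*t) / k!
lambda*t = 21
= 21^3 * exp(-21) / 3!
= 9261 * 7.5826e-10 / 6
= 1.1704e-06

1.1704e-06


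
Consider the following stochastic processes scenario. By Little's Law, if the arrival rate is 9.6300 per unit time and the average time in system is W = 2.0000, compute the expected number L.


Little's Law: L = lambda * W
= 9.6300 * 2.0000
= 19.2600

19.2600


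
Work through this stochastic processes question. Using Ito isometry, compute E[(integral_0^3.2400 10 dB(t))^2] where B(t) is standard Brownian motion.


By Ito isometry: E[(int f dB)^2] = int f^2 dt
= 10^2 * 3.2400
= 100 * 3.2400 = 324.0000

324.0000


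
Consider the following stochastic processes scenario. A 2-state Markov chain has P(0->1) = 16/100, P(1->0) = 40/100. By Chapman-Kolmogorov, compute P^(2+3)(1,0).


P^5 = P^2 * P^3
Computing via matrix multiplication of the transition matrix.
Entry (1,0) of P^5 = 0.7025

0.7025


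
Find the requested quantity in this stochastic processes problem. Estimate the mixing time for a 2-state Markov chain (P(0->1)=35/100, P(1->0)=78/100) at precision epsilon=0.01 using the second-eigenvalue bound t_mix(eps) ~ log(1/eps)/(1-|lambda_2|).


lambda_2 = |1 - p01 - p10| = |1 - 0.3500 - 0.7800| = 0.1300
t_mix ~ log(1/eps)/(1 - |lambda_2|)
= log(100)/(1 - 0.1300) = 4.6052/0.8700
= 5.2933

5.2933


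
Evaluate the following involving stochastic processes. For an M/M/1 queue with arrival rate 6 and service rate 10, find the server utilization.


rho = lambda/mu
= 6/10
= 0.6000

0.6000


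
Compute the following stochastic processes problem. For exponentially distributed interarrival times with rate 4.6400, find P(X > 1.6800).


P(X > t) = exp(-lambda * t)
= exp(-4.6400 * 1.6800)
= exp(-7.7952) = 4.1171e-04

4.1171e-04


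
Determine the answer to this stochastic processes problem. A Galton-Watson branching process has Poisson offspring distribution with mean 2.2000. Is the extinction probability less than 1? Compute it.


Since mu = 2.2000 > 1, extinction prob q < 1.
Solve s = exp(mu*(s-1)) iteratively.
q = 0.1563

0.1563


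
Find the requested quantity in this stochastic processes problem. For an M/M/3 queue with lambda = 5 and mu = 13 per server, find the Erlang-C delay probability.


a = lambda/mu = 0.3846
rho = a/c = 0.1282
Erlang-C formula applied:
C(c,a) = 0.0074

0.0074


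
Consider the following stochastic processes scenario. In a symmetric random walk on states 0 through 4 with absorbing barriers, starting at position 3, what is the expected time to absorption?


For symmetric RW on 0,...,N with absorbing barriers, E(i) = i*(N-i)
E(3) = 3 * 1 = 3

3


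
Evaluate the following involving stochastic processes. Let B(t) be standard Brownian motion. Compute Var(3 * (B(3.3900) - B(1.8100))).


Var(alpha*(B(t)-B(s))) = alpha^2 * (t-s)
= 3^2 * (3.3900 - 1.8100)
= 9 * 1.5800
= 14.2200

14.2200


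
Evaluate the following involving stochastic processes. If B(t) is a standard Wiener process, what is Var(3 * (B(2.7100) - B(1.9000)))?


Var(alpha*(B(t)-B(s))) = alpha^2 * (t-s)
= 3^2 * (2.7100 - 1.9000)
= 9 * 0.8100
= 7.2900

7.2900


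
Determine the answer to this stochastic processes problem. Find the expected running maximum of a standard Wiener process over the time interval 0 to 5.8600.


E(max B(s)) = sqrt(2t/pi)
= sqrt(2*5.8600/pi)
= sqrt(3.7306)
= 1.9315

1.9315


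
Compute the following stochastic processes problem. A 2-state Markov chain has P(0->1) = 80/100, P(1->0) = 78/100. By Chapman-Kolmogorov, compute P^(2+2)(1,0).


P^4 = P^2 * P^2
Computing via matrix multiplication of the transition matrix.
Entry (1,0) of P^4 = 0.4378

0.4378


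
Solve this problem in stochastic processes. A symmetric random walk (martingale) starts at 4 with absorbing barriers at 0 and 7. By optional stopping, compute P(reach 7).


By optional stopping theorem: E(M at tau) = M(0) = 4
P(hit 7)*7 + P(hit 0)*0 = 4
P(hit 7) = (4 - 0)/(7 - 0) = 4/7 = 0.5714

0.5714


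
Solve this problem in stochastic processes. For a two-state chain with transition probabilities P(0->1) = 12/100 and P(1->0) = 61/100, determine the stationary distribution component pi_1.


Stationary distribution: pi_0 = p10/(p01+p10), pi_1 = p01/(p01+p10)
p01 = 0.1200, p10 = 0.6100
pi_1 = 0.1644

0.1644


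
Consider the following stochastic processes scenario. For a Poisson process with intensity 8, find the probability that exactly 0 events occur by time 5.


P(N(t)=k) = (lambda*t)^k * exp(-lambda*t) / k!
lambda*t = 40
= 40^0 * exp(-40) / 0!
= 1 * 4.2484e-18 / 1
= 4.2484e-18

4.2484e-18


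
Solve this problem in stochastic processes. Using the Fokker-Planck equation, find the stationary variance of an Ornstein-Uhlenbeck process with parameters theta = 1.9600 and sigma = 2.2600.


Stationary variance = sigma^2 / (2*theta)
= 2.2600^2 / (2*1.9600)
= 5.1076 / 3.9200
= 1.3030

1.3030


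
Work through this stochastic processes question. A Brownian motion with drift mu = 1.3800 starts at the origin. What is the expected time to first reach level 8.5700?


Expected first passage time = a/mu
= 8.5700/1.3800
= 6.2101

6.2101


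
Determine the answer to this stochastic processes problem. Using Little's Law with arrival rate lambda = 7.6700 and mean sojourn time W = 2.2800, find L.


Little's Law: L = lambda * W
= 7.6700 * 2.2800
= 17.4876

17.4876


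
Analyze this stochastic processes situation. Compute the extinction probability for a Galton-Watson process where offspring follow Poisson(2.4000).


Since mu = 2.4000 > 1, extinction prob q < 1.
Solve s = exp(mu*(s-1)) iteratively.
q = 0.1214

0.1214


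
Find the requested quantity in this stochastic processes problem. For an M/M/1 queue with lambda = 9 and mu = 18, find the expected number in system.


rho = 9/18 = 0.5000
L = rho/(1-rho)
= 0.5000/0.5000
= 1.0000

1.0000


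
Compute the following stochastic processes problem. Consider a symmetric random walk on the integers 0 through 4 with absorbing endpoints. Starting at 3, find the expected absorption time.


For symmetric RW on 0,...,N with absorbing barriers, E(i) = i*(N-i)
E(3) = 3 * 1 = 3

3


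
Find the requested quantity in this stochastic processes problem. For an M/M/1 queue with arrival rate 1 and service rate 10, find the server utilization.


rho = lambda/mu
= 1/10
= 0.1000

0.1000


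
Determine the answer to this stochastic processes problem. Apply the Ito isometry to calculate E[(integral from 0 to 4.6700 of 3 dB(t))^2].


By Ito isometry: E[(int f dB)^2] = int f^2 dt
= 3^2 * 4.6700
= 9 * 4.6700 = 42.0300

42.0300


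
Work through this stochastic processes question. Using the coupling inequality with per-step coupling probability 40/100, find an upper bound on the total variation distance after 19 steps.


TV distance bound <= (1-delta)^n
= (1 - 0.4000)^19
= 0.6000^19
= 6.0936e-05

6.0936e-05


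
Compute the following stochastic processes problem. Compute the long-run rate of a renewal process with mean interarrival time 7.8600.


Long-run renewal rate = 1/E(X)
= 1/7.8600
= 0.1272

0.1272


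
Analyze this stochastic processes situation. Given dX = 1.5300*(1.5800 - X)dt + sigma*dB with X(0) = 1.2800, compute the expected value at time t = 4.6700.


E[X(t)] = mu + (X(0) - mu)*exp(-theta*t)
= 1.5800 + (1.2800 - 1.5800)*exp(-1.5300*4.6700)
= 1.5800 + -0.3000 * 7.8872e-04
= 1.5798

1.5798


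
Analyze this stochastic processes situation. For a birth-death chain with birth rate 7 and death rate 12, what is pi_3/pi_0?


For birth-death process, pi_n/pi_0 = (lambda/mu)^n
= (7/12)^3
= 0.1985

0.1985


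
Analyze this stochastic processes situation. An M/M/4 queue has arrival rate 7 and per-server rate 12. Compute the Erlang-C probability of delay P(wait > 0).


a = lambda/mu = 0.5833
rho = a/c = 0.1458
Erlang-C formula applied:
C(c,a) = 0.0032

0.0032


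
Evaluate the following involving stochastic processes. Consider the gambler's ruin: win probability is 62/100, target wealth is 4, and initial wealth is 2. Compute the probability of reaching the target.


Gambler's ruin formula:
r = q/p = 0.3800/0.6200 = 0.6129
P(win) = (1 - r^i)/(1 - r^N)
= (1 - 0.6129^2)/(1 - 0.6129^4)
= 0.7269

0.7269


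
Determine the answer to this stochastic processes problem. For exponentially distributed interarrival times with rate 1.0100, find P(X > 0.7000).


P(X > t) = exp(-lambda * t)
= exp(-1.0100 * 0.7000)
= exp(-0.7070) = 0.4931

0.4931


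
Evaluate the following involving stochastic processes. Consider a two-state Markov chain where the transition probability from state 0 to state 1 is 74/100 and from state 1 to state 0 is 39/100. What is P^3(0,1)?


Computing P^3 by matrix multiplication.
P = [[0.2600, 0.7400], [0.3900, 0.6100]]
After raising P to the power 3:
P^3(0,1) = 0.6563

0.6563


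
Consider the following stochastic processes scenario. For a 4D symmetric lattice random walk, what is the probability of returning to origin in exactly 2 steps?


P(return in 2 steps) = P(reverse first step) = 1/(2d)
= 1/8
= 0.1250

0.1250


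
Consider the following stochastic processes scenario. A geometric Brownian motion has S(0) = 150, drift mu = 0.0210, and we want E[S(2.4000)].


E[S(t)] = S(0) * exp(mu * t)
= 150 * exp(0.0210 * 2.4000)
= 150 * 1.0517
= 157.7538

157.7538


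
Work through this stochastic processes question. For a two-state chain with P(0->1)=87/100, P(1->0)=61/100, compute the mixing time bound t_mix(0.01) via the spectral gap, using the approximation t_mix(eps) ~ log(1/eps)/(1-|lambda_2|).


lambda_2 = |1 - p01 - p10| = |1 - 0.8700 - 0.6100| = 0.4800
t_mix ~ log(1/eps)/(1 - |lambda_2|)
= log(100)/(1 - 0.4800) = 4.6052/0.5200
= 8.8561

8.8561


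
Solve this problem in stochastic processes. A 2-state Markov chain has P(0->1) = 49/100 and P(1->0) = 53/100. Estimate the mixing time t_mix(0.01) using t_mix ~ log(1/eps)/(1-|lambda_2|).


lambda_2 = |1 - p01 - p10| = |1 - 0.4900 - 0.5300| = 0.0200
t_mix ~ log(1/eps)/(1 - |lambda_2|)
= log(100)/(1 - 0.0200) = 4.6052/0.9800
= 4.6992

4.6992


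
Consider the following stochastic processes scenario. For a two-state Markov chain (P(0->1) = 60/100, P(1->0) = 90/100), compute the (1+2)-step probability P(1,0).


P^3 = P^1 * P^2
Computing via matrix multiplication of the transition matrix.
Entry (1,0) of P^3 = 0.6750

0.6750


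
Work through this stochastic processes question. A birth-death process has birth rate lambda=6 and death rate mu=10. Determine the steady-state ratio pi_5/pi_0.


For birth-death process, pi_n/pi_0 = (lambda/mu)^n
= (6/10)^5
= 0.0778

0.0778


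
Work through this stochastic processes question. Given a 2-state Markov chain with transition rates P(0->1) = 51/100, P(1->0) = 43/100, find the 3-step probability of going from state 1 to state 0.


Computing P^3 by matrix multiplication.
P = [[0.4900, 0.5100], [0.4300, 0.5700]]
After raising P to the power 3:
P^3(1,0) = 0.4573

0.4573
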